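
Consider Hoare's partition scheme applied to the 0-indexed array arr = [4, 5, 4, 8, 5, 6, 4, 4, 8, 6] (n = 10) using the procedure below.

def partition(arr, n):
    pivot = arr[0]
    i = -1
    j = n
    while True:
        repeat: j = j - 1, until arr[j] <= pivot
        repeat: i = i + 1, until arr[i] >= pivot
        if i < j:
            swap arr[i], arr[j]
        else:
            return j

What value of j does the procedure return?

2

pivot = arr[0] = 4; i = -1, j = 10
j→7 (arr[7]=4≤4), i→0 (arr[0]=4≥4); i<j, swap → [4, 5, 4, 8, 5, 6, 4, 4, 8, 6]
j→6 (arr[6]=4≤4), i→1 (arr[1]=5≥4); i<j, swap → [4, 4, 4, 8, 5, 6, 5, 4, 8, 6]
j→2, i→2; i≥j, return j=2. arr = [4, 4, 4, 8, 5, 6, 5, 4, 8, 6]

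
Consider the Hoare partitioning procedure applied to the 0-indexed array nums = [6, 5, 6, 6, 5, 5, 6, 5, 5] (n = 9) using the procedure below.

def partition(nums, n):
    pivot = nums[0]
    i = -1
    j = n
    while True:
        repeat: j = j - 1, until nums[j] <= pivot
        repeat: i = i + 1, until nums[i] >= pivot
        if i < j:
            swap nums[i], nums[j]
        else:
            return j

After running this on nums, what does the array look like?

pivot=6
j stops at 8 (5), i stops at 0 (6); swap ⇒ [5, 5, 6, 6, 5, 5, 6, 5, 6]
j stops at 7 (5), i stops at 2 (6); swap ⇒ [5, 5, 5, 6, 5, 5, 6, 6, 6]
j stops at 6 (6), i stops at 3 (6); swap ⇒ [5, 5, 5, 6, 5, 5, 6, 6, 6]
j stops at 5, i stops at 6; i≥j ⇒ return 5. nums=[5, 5, 5, 6, 5, 5, 6, 6, 6]

[5, 5, 5, 6, 5, 5, 6, 6, 6]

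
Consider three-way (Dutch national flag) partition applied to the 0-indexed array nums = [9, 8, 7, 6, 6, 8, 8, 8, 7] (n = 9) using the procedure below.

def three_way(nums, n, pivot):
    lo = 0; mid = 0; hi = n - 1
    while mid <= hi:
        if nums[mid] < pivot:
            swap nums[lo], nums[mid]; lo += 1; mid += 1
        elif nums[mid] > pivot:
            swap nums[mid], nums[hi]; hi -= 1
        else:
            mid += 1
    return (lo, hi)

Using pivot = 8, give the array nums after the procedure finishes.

[7, 7, 6, 6, 8, 8, 8, 8, 9]

pivot = 8; lo=0, mid=0, hi=8
nums[mid]=9>8: swap nums[0],nums[8]; hi=7 → [7, 8, 7, 6, 6, 8, 8, 8, 9]
nums[mid]=7<8: swap nums[0],nums[0]; lo=1,mid=1 → [7, 8, 7, 6, 6, 8, 8, 8, 9]
nums[mid]=8=8: mid=2
nums[mid]=7<8: swap nums[1],nums[2]; lo=2,mid=3 → [7, 7, 8, 6, 6, 8, 8, 8, 9]
nums[mid]=6<8: swap nums[2],nums[3]; lo=3,mid=4 → [7, 7, 6, 8, 6, 8, 8, 8, 9]
nums[mid]=6<8: swap nums[3],nums[4]; lo=4,mid=5 → [7, 7, 6, 6, 8, 8, 8, 8, 9]
nums[mid]=8=8: mid=6
nums[mid]=8=8: mid=7
nums[mid]=8=8: mid=8
end: lo=4, hi=7; nums = [7, 7, 6, 6, 8, 8, 8, 8, 9]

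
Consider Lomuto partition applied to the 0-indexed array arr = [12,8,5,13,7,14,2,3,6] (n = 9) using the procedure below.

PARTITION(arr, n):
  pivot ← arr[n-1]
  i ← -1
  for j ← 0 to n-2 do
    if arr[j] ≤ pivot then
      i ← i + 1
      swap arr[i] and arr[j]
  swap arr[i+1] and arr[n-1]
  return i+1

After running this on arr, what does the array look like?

pivot = arr[8] = 6; i = -1
j=0: arr[0]=12 > 6 → no swap
j=1: arr[1]=8 > 6 → no swap
j=2: arr[2]=5 ≤ 6 → i=0, swap arr[0],arr[2] → [5,8,12,13,7,14,2,3,6]
j=3: arr[3]=13 > 6 → no swap
j=4: arr[4]=7 > 6 → no swap
j=5: arr[5]=14 > 6 → no swap
j=6: arr[6]=2 ≤ 6 → i=1, swap arr[1],arr[6] → [5,2,12,13,7,14,8,3,6]
j=7: arr[7]=3 ≤ 6 → i=2, swap arr[2],arr[7] → [5,2,3,13,7,14,8,12,6]
final swap arr[3],arr[8] → [5,2,3,6,7,14,8,12,13]; return 3

[5,2,3,6,7,14,8,12,13]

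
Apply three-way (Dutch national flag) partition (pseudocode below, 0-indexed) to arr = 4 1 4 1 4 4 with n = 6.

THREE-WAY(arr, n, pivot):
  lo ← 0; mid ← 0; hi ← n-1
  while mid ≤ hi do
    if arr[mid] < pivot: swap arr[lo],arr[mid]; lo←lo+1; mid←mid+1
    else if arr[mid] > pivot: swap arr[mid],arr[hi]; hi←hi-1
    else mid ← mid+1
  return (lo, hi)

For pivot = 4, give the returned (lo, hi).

lo=0 mid=0 hi=5
4=4: mid=1
1<4: swap(0,1), lo=1 mid=2 ⇒ 1 4 4 1 4 4
4=4: mid=3
1<4: swap(1,3), lo=2 mid=4 ⇒ 1 1 4 4 4 4
4=4: mid=5
4=4: mid=6
done. lo=2 hi=5; arr=1 1 4 4 4 4

(2, 5)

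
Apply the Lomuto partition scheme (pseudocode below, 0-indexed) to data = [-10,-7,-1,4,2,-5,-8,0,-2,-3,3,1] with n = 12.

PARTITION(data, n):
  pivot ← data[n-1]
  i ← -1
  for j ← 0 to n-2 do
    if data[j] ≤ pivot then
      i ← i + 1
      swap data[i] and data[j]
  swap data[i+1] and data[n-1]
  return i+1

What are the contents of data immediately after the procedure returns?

pivot=1, i=-1
j=0: -10≤1, i=0, swap(0,0) ⇒ [-10,-7,-1,4,2,-5,-8,0,-2,-3,3,1]
j=1: -7≤1, i=1, swap(1,1) ⇒ [-10,-7,-1,4,2,-5,-8,0,-2,-3,3,1]
j=2: -1≤1, i=2, swap(2,2) ⇒ [-10,-7,-1,4,2,-5,-8,0,-2,-3,3,1]
j=3: 4>1, skip
j=4: 2>1, skip
j=5: -5≤1, i=3, swap(3,5) ⇒ [-10,-7,-1,-5,2,4,-8,0,-2,-3,3,1]
j=6: -8≤1, i=4, swap(4,6) ⇒ [-10,-7,-1,-5,-8,4,2,0,-2,-3,3,1]
j=7: 0≤1, i=5, swap(5,7) ⇒ [-10,-7,-1,-5,-8,0,2,4,-2,-3,3,1]
j=8: -2≤1, i=6, swap(6,8) ⇒ [-10,-7,-1,-5,-8,0,-2,4,2,-3,3,1]
j=9: -3≤1, i=7, swap(7,9) ⇒ [-10,-7,-1,-5,-8,0,-2,-3,2,4,3,1]
j=10: 3>1, skip
swap(8,11) ⇒ [-10,-7,-1,-5,-8,0,-2,-3,1,4,3,2]; return 8

[-10,-7,-1,-5,-8,0,-2,-3,1,4,3,2]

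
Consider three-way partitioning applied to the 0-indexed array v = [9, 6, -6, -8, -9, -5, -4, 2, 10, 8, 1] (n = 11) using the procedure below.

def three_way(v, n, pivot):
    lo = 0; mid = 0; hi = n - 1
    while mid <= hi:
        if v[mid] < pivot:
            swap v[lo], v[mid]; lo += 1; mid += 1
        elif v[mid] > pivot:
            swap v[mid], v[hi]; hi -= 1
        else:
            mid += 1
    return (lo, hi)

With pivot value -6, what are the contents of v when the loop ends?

pivot = -6; lo=0, mid=0, hi=10
v[mid]=9>-6: swap v[0],v[10]; hi=9 → [1, 6, -6, -8, -9, -5, -4, 2, 10, 8, 9]
v[mid]=1>-6: swap v[0],v[9]; hi=8 → [8, 6, -6, -8, -9, -5, -4, 2, 10, 1, 9]
v[mid]=8>-6: swap v[0],v[8]; hi=7 → [10, 6, -6, -8, -9, -5, -4, 2, 8, 1, 9]
v[mid]=10>-6: swap v[0],v[7]; hi=6 → [2, 6, -6, -8, -9, -5, -4, 10, 8, 1, 9]
v[mid]=2>-6: swap v[0],v[6]; hi=5 → [-4, 6, -6, -8, -9, -5, 2, 10, 8, 1, 9]
v[mid]=-4>-6: swap v[0],v[5]; hi=4 → [-5, 6, -6, -8, -9, -4, 2, 10, 8, 1, 9]
v[mid]=-5>-6: swap v[0],v[4]; hi=3 → [-9, 6, -6, -8, -5, -4, 2, 10, 8, 1, 9]
v[mid]=-9<-6: swap v[0],v[0]; lo=1,mid=1 → [-9, 6, -6, -8, -5, -4, 2, 10, 8, 1, 9]
v[mid]=6>-6: swap v[1],v[3]; hi=2 → [-9, -8, -6, 6, -5, -4, 2, 10, 8, 1, 9]
v[mid]=-8<-6: swap v[1],v[1]; lo=2,mid=2 → [-9, -8, -6, 6, -5, -4, 2, 10, 8, 1, 9]
v[mid]=-6=-6: mid=3
end: lo=2, hi=2; v = [-9, -8, -6, 6, -5, -4, 2, 10, 8, 1, 9]

[-9, -8, -6, 6, -5, -4, 2, 10, 8, 1, 9]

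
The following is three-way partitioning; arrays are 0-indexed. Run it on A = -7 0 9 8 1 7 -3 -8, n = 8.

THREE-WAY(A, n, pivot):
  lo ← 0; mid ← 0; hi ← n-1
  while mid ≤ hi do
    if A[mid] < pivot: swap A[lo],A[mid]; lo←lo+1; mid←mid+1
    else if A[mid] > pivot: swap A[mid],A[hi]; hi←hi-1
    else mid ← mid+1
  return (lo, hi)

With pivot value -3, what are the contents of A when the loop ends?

-7 -8 -3 1 7 8 9 0

lo=0 mid=0 hi=7
-7<-3: swap(0,0), lo=1 mid=1 ⇒ -7 0 9 8 1 7 -3 -8
0>-3: swap(1,7), hi=6 ⇒ -7 -8 9 8 1 7 -3 0
-8<-3: swap(1,1), lo=2 mid=2 ⇒ -7 -8 9 8 1 7 -3 0
9>-3: swap(2,6), hi=5 ⇒ -7 -8 -3 8 1 7 9 0
-3=-3: mid=3
8>-3: swap(3,5), hi=4 ⇒ -7 -8 -3 7 1 8 9 0
7>-3: swap(3,4), hi=3 ⇒ -7 -8 -3 1 7 8 9 0
1>-3: swap(3,3), hi=2 ⇒ -7 -8 -3 1 7 8 9 0
done. lo=2 hi=2; A=-7 -8 -3 1 7 8 9 0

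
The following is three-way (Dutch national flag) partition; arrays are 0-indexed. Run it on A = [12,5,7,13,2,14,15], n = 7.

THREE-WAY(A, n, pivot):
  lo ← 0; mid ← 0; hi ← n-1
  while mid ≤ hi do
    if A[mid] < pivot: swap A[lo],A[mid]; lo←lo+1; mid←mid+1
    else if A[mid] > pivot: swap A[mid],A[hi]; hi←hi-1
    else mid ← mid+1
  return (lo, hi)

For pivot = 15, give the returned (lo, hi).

(6, 6)

pivot = 15; lo=0, mid=0, hi=6
A[mid]=12<15: swap A[0],A[0]; lo=1,mid=1 → [12,5,7,13,2,14,15]
A[mid]=5<15: swap A[1],A[1]; lo=2,mid=2 → [12,5,7,13,2,14,15]
A[mid]=7<15: swap A[2],A[2]; lo=3,mid=3 → [12,5,7,13,2,14,15]
A[mid]=13<15: swap A[3],A[3]; lo=4,mid=4 → [12,5,7,13,2,14,15]
A[mid]=2<15: swap A[4],A[4]; lo=5,mid=5 → [12,5,7,13,2,14,15]
A[mid]=14<15: swap A[5],A[5]; lo=6,mid=6 → [12,5,7,13,2,14,15]
A[mid]=15=15: mid=7
end: lo=6, hi=6; A = [12,5,7,13,2,14,15]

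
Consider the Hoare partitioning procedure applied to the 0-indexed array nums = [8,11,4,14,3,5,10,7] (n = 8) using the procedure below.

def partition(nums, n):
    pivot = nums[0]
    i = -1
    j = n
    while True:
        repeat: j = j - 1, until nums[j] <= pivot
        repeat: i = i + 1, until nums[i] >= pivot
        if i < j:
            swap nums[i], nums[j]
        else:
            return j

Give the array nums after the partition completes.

pivot=8
j stops at 7 (7), i stops at 0 (8); swap ⇒ [7,11,4,14,3,5,10,8]
j stops at 5 (5), i stops at 1 (11); swap ⇒ [7,5,4,14,3,11,10,8]
j stops at 4 (3), i stops at 3 (14); swap ⇒ [7,5,4,3,14,11,10,8]
j stops at 3, i stops at 4; i≥j ⇒ return 3. nums=[7,5,4,3,14,11,10,8]

[7,5,4,3,14,11,10,8]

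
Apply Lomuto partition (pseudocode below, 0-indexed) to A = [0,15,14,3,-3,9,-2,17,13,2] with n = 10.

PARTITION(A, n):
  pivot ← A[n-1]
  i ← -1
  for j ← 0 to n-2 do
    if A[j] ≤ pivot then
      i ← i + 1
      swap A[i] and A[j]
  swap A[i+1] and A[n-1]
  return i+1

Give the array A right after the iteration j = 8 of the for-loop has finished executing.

[0,-3,-2,3,15,9,14,17,13,2]

pivot = A[9] = 2; i = -1
j=0: A[0]=0 ≤ 2 → i=0, swap A[0],A[0] (no change) → [0,15,14,3,-3,9,-2,17,13,2]
j=1: A[1]=15 > 2 → no swap
j=2: A[2]=14 > 2 → no swap
j=3: A[3]=3 > 2 → no swap
j=4: A[4]=-3 ≤ 2 → i=1, swap A[1],A[4] → [0,-3,14,3,15,9,-2,17,13,2]
j=5: A[5]=9 > 2 → no swap
j=6: A[6]=-2 ≤ 2 → i=2, swap A[2],A[6] → [0,-3,-2,3,15,9,14,17,13,2]
j=7: A[7]=17 > 2 → no swap
j=8: A[8]=13 > 2 → no swap
(after j=8) A = [0,-3,-2,3,15,9,14,17,13,2]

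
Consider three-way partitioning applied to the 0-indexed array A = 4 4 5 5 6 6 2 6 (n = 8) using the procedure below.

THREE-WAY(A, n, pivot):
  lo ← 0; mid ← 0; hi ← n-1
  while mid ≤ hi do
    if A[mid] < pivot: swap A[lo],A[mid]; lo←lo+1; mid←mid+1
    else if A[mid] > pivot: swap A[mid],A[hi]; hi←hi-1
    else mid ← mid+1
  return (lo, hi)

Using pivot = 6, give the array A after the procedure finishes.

4 4 5 5 2 6 6 6

pivot = 6; lo=0, mid=0, hi=7
A[mid]=4<6: swap A[0],A[0]; lo=1,mid=1 → 4 4 5 5 6 6 2 6
A[mid]=4<6: swap A[1],A[1]; lo=2,mid=2 → 4 4 5 5 6 6 2 6
A[mid]=5<6: swap A[2],A[2]; lo=3,mid=3 → 4 4 5 5 6 6 2 6
A[mid]=5<6: swap A[3],A[3]; lo=4,mid=4 → 4 4 5 5 6 6 2 6
A[mid]=6=6: mid=5
A[mid]=6=6: mid=6
A[mid]=2<6: swap A[4],A[6]; lo=5,mid=7 → 4 4 5 5 2 6 6 6
A[mid]=6=6: mid=8
end: lo=5, hi=7; A = 4 4 5 5 2 6 6 6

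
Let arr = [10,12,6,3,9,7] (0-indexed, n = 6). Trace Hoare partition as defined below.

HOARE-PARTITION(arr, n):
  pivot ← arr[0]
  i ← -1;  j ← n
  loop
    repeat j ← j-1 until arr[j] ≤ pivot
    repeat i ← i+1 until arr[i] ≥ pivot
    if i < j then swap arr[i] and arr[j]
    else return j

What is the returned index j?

pivot = arr[0] = 10; i = -1, j = 6
j→5 (arr[5]=7≤10), i→0 (arr[0]=10≥10); i<j, swap → [7,12,6,3,9,10]
j→4 (arr[4]=9≤10), i→1 (arr[1]=12≥10); i<j, swap → [7,9,6,3,12,10]
j→3, i→4; i≥j, return j=3. arr = [7,9,6,3,12,10]

3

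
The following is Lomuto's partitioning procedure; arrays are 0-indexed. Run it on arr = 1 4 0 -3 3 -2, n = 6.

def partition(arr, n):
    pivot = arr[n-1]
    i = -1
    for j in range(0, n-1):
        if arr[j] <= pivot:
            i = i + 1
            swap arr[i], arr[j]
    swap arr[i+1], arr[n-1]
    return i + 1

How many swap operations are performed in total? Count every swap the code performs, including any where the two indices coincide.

pivot=-2, i=-1
j=0: 1>-2, skip
j=1: 4>-2, skip
j=2: 0>-2, skip
j=3: -3≤-2, i=0, swap(0,3) ⇒ -3 4 0 1 3 -2
j=4: 3>-2, skip
swap(1,5) ⇒ -3 -2 0 1 3 4; return 1

2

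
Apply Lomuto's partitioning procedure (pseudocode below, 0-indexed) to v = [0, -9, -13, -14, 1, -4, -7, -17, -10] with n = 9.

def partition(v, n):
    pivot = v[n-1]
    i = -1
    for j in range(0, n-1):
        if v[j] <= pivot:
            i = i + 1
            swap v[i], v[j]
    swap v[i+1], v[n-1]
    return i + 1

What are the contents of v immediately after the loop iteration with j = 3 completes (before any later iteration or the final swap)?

[-13, -14, 0, -9, 1, -4, -7, -17, -10]

pivot = v[8] = -10; i = -1
j=0: v[0]=0 > -10 → no swap
j=1: v[1]=-9 > -10 → no swap
j=2: v[2]=-13 ≤ -10 → i=0, swap v[0],v[2] → [-13, -9, 0, -14, 1, -4, -7, -17, -10]
j=3: v[3]=-14 ≤ -10 → i=1, swap v[1],v[3] → [-13, -14, 0, -9, 1, -4, -7, -17, -10]
(after j=3) v = [-13, -14, 0, -9, 1, -4, -7, -17, -10]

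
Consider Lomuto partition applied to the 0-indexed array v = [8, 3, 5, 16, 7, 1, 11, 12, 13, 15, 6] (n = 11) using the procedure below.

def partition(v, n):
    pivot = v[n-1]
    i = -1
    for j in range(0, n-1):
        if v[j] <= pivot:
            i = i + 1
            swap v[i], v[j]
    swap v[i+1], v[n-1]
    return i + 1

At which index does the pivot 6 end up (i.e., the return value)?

3

pivot=6, i=-1
j=0: 8>6, skip
j=1: 3≤6, i=0, swap(0,1) ⇒ [3, 8, 5, 16, 7, 1, 11, 12, 13, 15, 6]
j=2: 5≤6, i=1, swap(1,2) ⇒ [3, 5, 8, 16, 7, 1, 11, 12, 13, 15, 6]
j=3: 16>6, skip
j=4: 7>6, skip
j=5: 1≤6, i=2, swap(2,5) ⇒ [3, 5, 1, 16, 7, 8, 11, 12, 13, 15, 6]
j=6: 11>6, skip
j=7: 12>6, skip
j=8: 13>6, skip
j=9: 15>6, skip
swap(3,10) ⇒ [3, 5, 1, 6, 7, 8, 11, 12, 13, 15, 16]; return 3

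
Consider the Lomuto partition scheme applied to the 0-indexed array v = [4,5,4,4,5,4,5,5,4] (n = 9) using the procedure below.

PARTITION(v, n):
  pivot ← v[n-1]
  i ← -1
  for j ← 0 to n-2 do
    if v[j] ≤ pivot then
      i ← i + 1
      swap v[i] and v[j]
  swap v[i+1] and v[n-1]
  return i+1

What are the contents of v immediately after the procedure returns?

[4,4,4,4,4,5,5,5,5]

pivot = v[8] = 4; i = -1
j=0: v[0]=4 ≤ 4 → i=0, swap v[0],v[0] (no change) → [4,5,4,4,5,4,5,5,4]
j=1: v[1]=5 > 4 → no swap
j=2: v[2]=4 ≤ 4 → i=1, swap v[1],v[2] → [4,4,5,4,5,4,5,5,4]
j=3: v[3]=4 ≤ 4 → i=2, swap v[2],v[3] → [4,4,4,5,5,4,5,5,4]
j=4: v[4]=5 > 4 → no swap
j=5: v[5]=4 ≤ 4 → i=3, swap v[3],v[5] → [4,4,4,4,5,5,5,5,4]
j=6: v[6]=5 > 4 → no swap
j=7: v[7]=5 > 4 → no swap
final swap v[4],v[8] → [4,4,4,4,4,5,5,5,5]; return 4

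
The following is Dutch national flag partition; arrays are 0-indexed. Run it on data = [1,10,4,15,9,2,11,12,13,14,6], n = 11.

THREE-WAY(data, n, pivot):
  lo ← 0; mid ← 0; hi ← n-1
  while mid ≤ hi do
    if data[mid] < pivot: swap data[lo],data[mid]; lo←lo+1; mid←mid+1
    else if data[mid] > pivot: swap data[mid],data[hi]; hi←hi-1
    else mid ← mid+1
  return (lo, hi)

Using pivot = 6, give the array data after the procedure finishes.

lo=0 mid=0 hi=10
1<6: swap(0,0), lo=1 mid=1 ⇒ [1,10,4,15,9,2,11,12,13,14,6]
10>6: swap(1,10), hi=9 ⇒ [1,6,4,15,9,2,11,12,13,14,10]
6=6: mid=2
4<6: swap(1,2), lo=2 mid=3 ⇒ [1,4,6,15,9,2,11,12,13,14,10]
15>6: swap(3,9), hi=8 ⇒ [1,4,6,14,9,2,11,12,13,15,10]
14>6: swap(3,8), hi=7 ⇒ [1,4,6,13,9,2,11,12,14,15,10]
13>6: swap(3,7), hi=6 ⇒ [1,4,6,12,9,2,11,13,14,15,10]
12>6: swap(3,6), hi=5 ⇒ [1,4,6,11,9,2,12,13,14,15,10]
11>6: swap(3,5), hi=4 ⇒ [1,4,6,2,9,11,12,13,14,15,10]
2<6: swap(2,3), lo=3 mid=4 ⇒ [1,4,2,6,9,11,12,13,14,15,10]
9>6: swap(4,4), hi=3 ⇒ [1,4,2,6,9,11,12,13,14,15,10]
done. lo=3 hi=3; data=[1,4,2,6,9,11,12,13,14,15,10]

[1,4,2,6,9,11,12,13,14,15,10]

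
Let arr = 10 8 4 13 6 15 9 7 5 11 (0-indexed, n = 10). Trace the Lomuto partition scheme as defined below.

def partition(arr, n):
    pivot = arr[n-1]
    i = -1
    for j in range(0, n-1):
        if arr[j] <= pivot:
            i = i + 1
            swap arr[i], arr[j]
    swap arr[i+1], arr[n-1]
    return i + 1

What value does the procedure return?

7

pivot = arr[9] = 11; i = -1
j=0: arr[0]=10 ≤ 11 → i=0, swap arr[0],arr[0] (no change) → 10 8 4 13 6 15 9 7 5 11
j=1: arr[1]=8 ≤ 11 → i=1, swap arr[1],arr[1] (no change) → 10 8 4 13 6 15 9 7 5 11
j=2: arr[2]=4 ≤ 11 → i=2, swap arr[2],arr[2] (no change) → 10 8 4 13 6 15 9 7 5 11
j=3: arr[3]=13 > 11 → no swap
j=4: arr[4]=6 ≤ 11 → i=3, swap arr[3],arr[4] → 10 8 4 6 13 15 9 7 5 11
j=5: arr[5]=15 > 11 → no swap
j=6: arr[6]=9 ≤ 11 → i=4, swap arr[4],arr[6] → 10 8 4 6 9 15 13 7 5 11
j=7: arr[7]=7 ≤ 11 → i=5, swap arr[5],arr[7] → 10 8 4 6 9 7 13 15 5 11
j=8: arr[8]=5 ≤ 11 → i=6, swap arr[6],arr[8] → 10 8 4 6 9 7 5 15 13 11
final swap arr[7],arr[9] → 10 8 4 6 9 7 5 11 13 15; return 7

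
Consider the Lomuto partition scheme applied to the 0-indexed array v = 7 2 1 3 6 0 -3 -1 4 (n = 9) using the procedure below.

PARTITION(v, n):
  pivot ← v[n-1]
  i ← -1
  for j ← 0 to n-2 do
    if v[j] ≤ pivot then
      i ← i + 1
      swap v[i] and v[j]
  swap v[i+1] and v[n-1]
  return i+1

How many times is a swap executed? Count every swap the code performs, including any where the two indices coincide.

pivot = v[8] = 4; i = -1
j=0: v[0]=7 > 4 → no swap
j=1: v[1]=2 ≤ 4 → i=0, swap v[0],v[1] → 2 7 1 3 6 0 -3 -1 4
j=2: v[2]=1 ≤ 4 → i=1, swap v[1],v[2] → 2 1 7 3 6 0 -3 -1 4
j=3: v[3]=3 ≤ 4 → i=2, swap v[2],v[3] → 2 1 3 7 6 0 -3 -1 4
j=4: v[4]=6 > 4 → no swap
j=5: v[5]=0 ≤ 4 → i=3, swap v[3],v[5] → 2 1 3 0 6 7 -3 -1 4
j=6: v[6]=-3 ≤ 4 → i=4, swap v[4],v[6] → 2 1 3 0 -3 7 6 -1 4
j=7: v[7]=-1 ≤ 4 → i=5, swap v[5],v[7] → 2 1 3 0 -3 -1 6 7 4
final swap v[6],v[8] → 2 1 3 0 -3 -1 4 7 6; return 6

7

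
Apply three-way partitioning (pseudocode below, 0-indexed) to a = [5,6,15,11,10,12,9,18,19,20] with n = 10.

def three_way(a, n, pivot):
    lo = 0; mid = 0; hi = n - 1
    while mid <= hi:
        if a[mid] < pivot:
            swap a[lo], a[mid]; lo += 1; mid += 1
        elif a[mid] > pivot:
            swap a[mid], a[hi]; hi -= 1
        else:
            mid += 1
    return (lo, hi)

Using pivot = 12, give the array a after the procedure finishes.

pivot = 12; lo=0, mid=0, hi=9
a[mid]=5<12: swap a[0],a[0]; lo=1,mid=1 → [5,6,15,11,10,12,9,18,19,20]
a[mid]=6<12: swap a[1],a[1]; lo=2,mid=2 → [5,6,15,11,10,12,9,18,19,20]
a[mid]=15>12: swap a[2],a[9]; hi=8 → [5,6,20,11,10,12,9,18,19,15]
a[mid]=20>12: swap a[2],a[8]; hi=7 → [5,6,19,11,10,12,9,18,20,15]
a[mid]=19>12: swap a[2],a[7]; hi=6 → [5,6,18,11,10,12,9,19,20,15]
a[mid]=18>12: swap a[2],a[6]; hi=5 → [5,6,9,11,10,12,18,19,20,15]
a[mid]=9<12: swap a[2],a[2]; lo=3,mid=3 → [5,6,9,11,10,12,18,19,20,15]
a[mid]=11<12: swap a[3],a[3]; lo=4,mid=4 → [5,6,9,11,10,12,18,19,20,15]
a[mid]=10<12: swap a[4],a[4]; lo=5,mid=5 → [5,6,9,11,10,12,18,19,20,15]
a[mid]=12=12: mid=6
end: lo=5, hi=5; a = [5,6,9,11,10,12,18,19,20,15]

[5,6,9,11,10,12,18,19,20,15]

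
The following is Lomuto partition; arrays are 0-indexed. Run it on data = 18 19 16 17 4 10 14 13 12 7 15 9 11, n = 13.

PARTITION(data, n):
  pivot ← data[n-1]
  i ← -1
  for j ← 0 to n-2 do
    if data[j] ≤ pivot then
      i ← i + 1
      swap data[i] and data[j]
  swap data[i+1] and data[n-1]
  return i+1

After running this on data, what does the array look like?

4 10 7 9 11 19 14 13 12 16 15 17 18

pivot=11, i=-1
j=0: 18>11, skip
j=1: 19>11, skip
j=2: 16>11, skip
j=3: 17>11, skip
j=4: 4≤11, i=0, swap(0,4) ⇒ 4 19 16 17 18 10 14 13 12 7 15 9 11
j=5: 10≤11, i=1, swap(1,5) ⇒ 4 10 16 17 18 19 14 13 12 7 15 9 11
j=6: 14>11, skip
j=7: 13>11, skip
j=8: 12>11, skip
j=9: 7≤11, i=2, swap(2,9) ⇒ 4 10 7 17 18 19 14 13 12 16 15 9 11
j=10: 15>11, skip
j=11: 9≤11, i=3, swap(3,11) ⇒ 4 10 7 9 18 19 14 13 12 16 15 17 11
swap(4,12) ⇒ 4 10 7 9 11 19 14 13 12 16 15 17 18; return 4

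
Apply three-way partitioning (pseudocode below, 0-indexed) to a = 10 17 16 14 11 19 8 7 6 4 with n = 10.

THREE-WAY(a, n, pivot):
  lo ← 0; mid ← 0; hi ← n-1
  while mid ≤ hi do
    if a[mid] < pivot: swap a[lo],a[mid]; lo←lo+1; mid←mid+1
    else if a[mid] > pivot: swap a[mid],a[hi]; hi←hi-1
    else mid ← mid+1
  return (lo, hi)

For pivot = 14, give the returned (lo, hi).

lo=0 mid=0 hi=9
10<14: swap(0,0), lo=1 mid=1 ⇒ 10 17 16 14 11 19 8 7 6 4
17>14: swap(1,9), hi=8 ⇒ 10 4 16 14 11 19 8 7 6 17
4<14: swap(1,1), lo=2 mid=2 ⇒ 10 4 16 14 11 19 8 7 6 17
16>14: swap(2,8), hi=7 ⇒ 10 4 6 14 11 19 8 7 16 17
6<14: swap(2,2), lo=3 mid=3 ⇒ 10 4 6 14 11 19 8 7 16 17
14=14: mid=4
11<14: swap(3,4), lo=4 mid=5 ⇒ 10 4 6 11 14 19 8 7 16 17
19>14: swap(5,7), hi=6 ⇒ 10 4 6 11 14 7 8 19 16 17
7<14: swap(4,5), lo=5 mid=6 ⇒ 10 4 6 11 7 14 8 19 16 17
8<14: swap(5,6), lo=6 mid=7 ⇒ 10 4 6 11 7 8 14 19 16 17
done. lo=6 hi=6; a=10 4 6 11 7 8 14 19 16 17

(6, 6)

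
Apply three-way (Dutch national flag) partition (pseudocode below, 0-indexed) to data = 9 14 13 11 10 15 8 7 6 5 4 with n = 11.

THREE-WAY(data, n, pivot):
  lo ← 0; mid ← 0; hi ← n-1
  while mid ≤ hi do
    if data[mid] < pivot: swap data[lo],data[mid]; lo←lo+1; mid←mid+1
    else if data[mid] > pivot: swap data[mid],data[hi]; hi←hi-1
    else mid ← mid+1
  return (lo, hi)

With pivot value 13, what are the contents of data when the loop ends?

9 4 11 10 5 8 7 6 13 15 14

lo=0 mid=0 hi=10
9<13: swap(0,0), lo=1 mid=1 ⇒ 9 14 13 11 10 15 8 7 6 5 4
14>13: swap(1,10), hi=9 ⇒ 9 4 13 11 10 15 8 7 6 5 14
4<13: swap(1,1), lo=2 mid=2 ⇒ 9 4 13 11 10 15 8 7 6 5 14
13=13: mid=3
11<13: swap(2,3), lo=3 mid=4 ⇒ 9 4 11 13 10 15 8 7 6 5 14
10<13: swap(3,4), lo=4 mid=5 ⇒ 9 4 11 10 13 15 8 7 6 5 14
15>13: swap(5,9), hi=8 ⇒ 9 4 11 10 13 5 8 7 6 15 14
5<13: swap(4,5), lo=5 mid=6 ⇒ 9 4 11 10 5 13 8 7 6 15 14
8<13: swap(5,6), lo=6 mid=7 ⇒ 9 4 11 10 5 8 13 7 6 15 14
7<13: swap(6,7), lo=7 mid=8 ⇒ 9 4 11 10 5 8 7 13 6 15 14
6<13: swap(7,8), lo=8 mid=9 ⇒ 9 4 11 10 5 8 7 6 13 15 14
done. lo=8 hi=8; data=9 4 11 10 5 8 7 6 13 15 14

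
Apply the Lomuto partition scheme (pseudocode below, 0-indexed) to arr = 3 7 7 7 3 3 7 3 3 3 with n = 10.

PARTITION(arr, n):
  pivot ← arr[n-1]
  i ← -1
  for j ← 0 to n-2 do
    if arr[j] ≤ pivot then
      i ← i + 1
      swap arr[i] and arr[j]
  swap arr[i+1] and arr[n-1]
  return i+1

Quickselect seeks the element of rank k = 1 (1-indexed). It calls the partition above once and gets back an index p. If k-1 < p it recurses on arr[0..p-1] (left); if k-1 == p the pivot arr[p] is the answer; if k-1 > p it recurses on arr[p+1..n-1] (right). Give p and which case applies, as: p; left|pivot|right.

pivot = arr[9] = 3; i = -1
j=0: arr[0]=3 ≤ 3 → i=0, swap arr[0],arr[0] (no change) → 3 7 7 7 3 3 7 3 3 3
j=1: arr[1]=7 > 3 → no swap
j=2: arr[2]=7 > 3 → no swap
j=3: arr[3]=7 > 3 → no swap
j=4: arr[4]=3 ≤ 3 → i=1, swap arr[1],arr[4] → 3 3 7 7 7 3 7 3 3 3
j=5: arr[5]=3 ≤ 3 → i=2, swap arr[2],arr[5] → 3 3 3 7 7 7 7 3 3 3
j=6: arr[6]=7 > 3 → no swap
j=7: arr[7]=3 ≤ 3 → i=3, swap arr[3],arr[7] → 3 3 3 3 7 7 7 7 3 3
j=8: arr[8]=3 ≤ 3 → i=4, swap arr[4],arr[8] → 3 3 3 3 3 7 7 7 7 3
final swap arr[5],arr[9] → 3 3 3 3 3 3 7 7 7 7; return 5
p = 5; k-1 = 0 < 5 ⇒ left

5; left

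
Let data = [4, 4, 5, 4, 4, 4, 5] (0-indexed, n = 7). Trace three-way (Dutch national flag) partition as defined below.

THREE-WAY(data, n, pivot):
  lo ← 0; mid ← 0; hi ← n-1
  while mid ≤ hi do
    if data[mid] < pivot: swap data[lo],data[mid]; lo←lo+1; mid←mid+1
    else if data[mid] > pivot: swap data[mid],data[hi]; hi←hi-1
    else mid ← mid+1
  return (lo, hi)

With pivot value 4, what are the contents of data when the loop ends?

[4, 4, 4, 4, 4, 5, 5]

lo=0 mid=0 hi=6
4=4: mid=1
4=4: mid=2
5>4: swap(2,6), hi=5 ⇒ [4, 4, 5, 4, 4, 4, 5]
5>4: swap(2,5), hi=4 ⇒ [4, 4, 4, 4, 4, 5, 5]
4=4: mid=3
4=4: mid=4
4=4: mid=5
done. lo=0 hi=4; data=[4, 4, 4, 4, 4, 5, 5]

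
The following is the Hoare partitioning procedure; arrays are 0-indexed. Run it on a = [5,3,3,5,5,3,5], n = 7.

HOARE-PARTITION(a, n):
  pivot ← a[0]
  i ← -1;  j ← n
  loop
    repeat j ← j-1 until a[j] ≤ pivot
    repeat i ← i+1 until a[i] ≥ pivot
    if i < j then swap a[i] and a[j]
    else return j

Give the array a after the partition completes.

pivot=5
j stops at 6 (5), i stops at 0 (5); swap ⇒ [5,3,3,5,5,3,5]
j stops at 5 (3), i stops at 3 (5); swap ⇒ [5,3,3,3,5,5,5]
j stops at 4, i stops at 4; i≥j ⇒ return 4. a=[5,3,3,3,5,5,5]

[5,3,3,3,5,5,5]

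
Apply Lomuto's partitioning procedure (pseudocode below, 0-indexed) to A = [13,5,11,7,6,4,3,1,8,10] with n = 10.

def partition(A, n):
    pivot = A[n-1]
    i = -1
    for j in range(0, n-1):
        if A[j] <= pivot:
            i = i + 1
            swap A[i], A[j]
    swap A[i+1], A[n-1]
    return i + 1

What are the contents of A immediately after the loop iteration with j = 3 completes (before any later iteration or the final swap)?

pivot=10, i=-1
j=0: 13>10, skip
j=1: 5≤10, i=0, swap(0,1) ⇒ [5,13,11,7,6,4,3,1,8,10]
j=2: 11>10, skip
j=3: 7≤10, i=1, swap(1,3) ⇒ [5,7,11,13,6,4,3,1,8,10]
(after j=3) A = [5,7,11,13,6,4,3,1,8,10]

[5,7,11,13,6,4,3,1,8,10]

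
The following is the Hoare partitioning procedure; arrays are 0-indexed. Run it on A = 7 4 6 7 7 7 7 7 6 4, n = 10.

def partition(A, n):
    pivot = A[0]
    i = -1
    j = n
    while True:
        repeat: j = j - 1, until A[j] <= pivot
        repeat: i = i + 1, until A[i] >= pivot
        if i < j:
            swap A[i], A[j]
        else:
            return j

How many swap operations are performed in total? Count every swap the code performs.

4

pivot=7
j stops at 9 (4), i stops at 0 (7); swap ⇒ 4 4 6 7 7 7 7 7 6 7
j stops at 8 (6), i stops at 3 (7); swap ⇒ 4 4 6 6 7 7 7 7 7 7
j stops at 7 (7), i stops at 4 (7); swap ⇒ 4 4 6 6 7 7 7 7 7 7
j stops at 6 (7), i stops at 5 (7); swap ⇒ 4 4 6 6 7 7 7 7 7 7
j stops at 5, i stops at 6; i≥j ⇒ return 5. A=4 4 6 6 7 7 7 7 7 7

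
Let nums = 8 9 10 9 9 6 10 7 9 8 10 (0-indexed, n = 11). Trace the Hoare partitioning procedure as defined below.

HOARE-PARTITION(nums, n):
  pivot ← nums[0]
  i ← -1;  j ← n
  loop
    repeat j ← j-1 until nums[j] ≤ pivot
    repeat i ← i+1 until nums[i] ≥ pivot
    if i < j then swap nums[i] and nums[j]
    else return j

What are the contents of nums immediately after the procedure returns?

pivot = nums[0] = 8; i = -1, j = 11
j→9 (nums[9]=8≤8), i→0 (nums[0]=8≥8); i<j, swap → 8 9 10 9 9 6 10 7 9 8 10
j→7 (nums[7]=7≤8), i→1 (nums[1]=9≥8); i<j, swap → 8 7 10 9 9 6 10 9 9 8 10
j→5 (nums[5]=6≤8), i→2 (nums[2]=10≥8); i<j, swap → 8 7 6 9 9 10 10 9 9 8 10
j→2, i→3; i≥j, return j=2. nums = 8 7 6 9 9 10 10 9 9 8 10

8 7 6 9 9 10 10 9 9 8 10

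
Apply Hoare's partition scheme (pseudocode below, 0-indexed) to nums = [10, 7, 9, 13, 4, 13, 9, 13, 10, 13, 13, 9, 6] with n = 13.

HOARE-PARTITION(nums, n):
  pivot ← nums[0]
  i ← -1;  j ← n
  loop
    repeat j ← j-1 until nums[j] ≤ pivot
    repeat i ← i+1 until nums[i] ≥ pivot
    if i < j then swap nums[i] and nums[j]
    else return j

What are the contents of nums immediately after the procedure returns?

pivot=10
j stops at 12 (6), i stops at 0 (10); swap ⇒ [6, 7, 9, 13, 4, 13, 9, 13, 10, 13, 13, 9, 10]
j stops at 11 (9), i stops at 3 (13); swap ⇒ [6, 7, 9, 9, 4, 13, 9, 13, 10, 13, 13, 13, 10]
j stops at 8 (10), i stops at 5 (13); swap ⇒ [6, 7, 9, 9, 4, 10, 9, 13, 13, 13, 13, 13, 10]
j stops at 6, i stops at 7; i≥j ⇒ return 6. nums=[6, 7, 9, 9, 4, 10, 9, 13, 13, 13, 13, 13, 10]

[6, 7, 9, 9, 4, 10, 9, 13, 13, 13, 13, 13, 10]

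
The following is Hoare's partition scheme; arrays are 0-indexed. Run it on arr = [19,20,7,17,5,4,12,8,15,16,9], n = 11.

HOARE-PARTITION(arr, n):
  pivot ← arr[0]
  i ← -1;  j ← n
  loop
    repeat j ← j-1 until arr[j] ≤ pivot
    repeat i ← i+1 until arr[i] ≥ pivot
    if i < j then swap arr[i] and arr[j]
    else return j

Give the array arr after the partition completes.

pivot=19
j stops at 10 (9), i stops at 0 (19); swap ⇒ [9,20,7,17,5,4,12,8,15,16,19]
j stops at 9 (16), i stops at 1 (20); swap ⇒ [9,16,7,17,5,4,12,8,15,20,19]
j stops at 8, i stops at 9; i≥j ⇒ return 8. arr=[9,16,7,17,5,4,12,8,15,20,19]

[9,16,7,17,5,4,12,8,15,20,19]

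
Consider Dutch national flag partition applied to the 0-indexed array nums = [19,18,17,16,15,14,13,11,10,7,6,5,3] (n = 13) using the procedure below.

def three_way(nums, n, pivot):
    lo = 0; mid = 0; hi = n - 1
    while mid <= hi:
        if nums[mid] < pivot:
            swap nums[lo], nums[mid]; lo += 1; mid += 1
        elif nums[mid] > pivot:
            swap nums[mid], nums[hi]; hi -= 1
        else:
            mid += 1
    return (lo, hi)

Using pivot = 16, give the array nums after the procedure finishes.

pivot = 16; lo=0, mid=0, hi=12
nums[mid]=19>16: swap nums[0],nums[12]; hi=11 → [3,18,17,16,15,14,13,11,10,7,6,5,19]
nums[mid]=3<16: swap nums[0],nums[0]; lo=1,mid=1 → [3,18,17,16,15,14,13,11,10,7,6,5,19]
nums[mid]=18>16: swap nums[1],nums[11]; hi=10 → [3,5,17,16,15,14,13,11,10,7,6,18,19]
nums[mid]=5<16: swap nums[1],nums[1]; lo=2,mid=2 → [3,5,17,16,15,14,13,11,10,7,6,18,19]
nums[mid]=17>16: swap nums[2],nums[10]; hi=9 → [3,5,6,16,15,14,13,11,10,7,17,18,19]
nums[mid]=6<16: swap nums[2],nums[2]; lo=3,mid=3 → [3,5,6,16,15,14,13,11,10,7,17,18,19]
nums[mid]=16=16: mid=4
nums[mid]=15<16: swap nums[3],nums[4]; lo=4,mid=5 → [3,5,6,15,16,14,13,11,10,7,17,18,19]
nums[mid]=14<16: swap nums[4],nums[5]; lo=5,mid=6 → [3,5,6,15,14,16,13,11,10,7,17,18,19]
nums[mid]=13<16: swap nums[5],nums[6]; lo=6,mid=7 → [3,5,6,15,14,13,16,11,10,7,17,18,19]
nums[mid]=11<16: swap nums[6],nums[7]; lo=7,mid=8 → [3,5,6,15,14,13,11,16,10,7,17,18,19]
nums[mid]=10<16: swap nums[7],nums[8]; lo=8,mid=9 → [3,5,6,15,14,13,11,10,16,7,17,18,19]
nums[mid]=7<16: swap nums[8],nums[9]; lo=9,mid=10 → [3,5,6,15,14,13,11,10,7,16,17,18,19]
end: lo=9, hi=9; nums = [3,5,6,15,14,13,11,10,7,16,17,18,19]

[3,5,6,15,14,13,11,10,7,16,17,18,19]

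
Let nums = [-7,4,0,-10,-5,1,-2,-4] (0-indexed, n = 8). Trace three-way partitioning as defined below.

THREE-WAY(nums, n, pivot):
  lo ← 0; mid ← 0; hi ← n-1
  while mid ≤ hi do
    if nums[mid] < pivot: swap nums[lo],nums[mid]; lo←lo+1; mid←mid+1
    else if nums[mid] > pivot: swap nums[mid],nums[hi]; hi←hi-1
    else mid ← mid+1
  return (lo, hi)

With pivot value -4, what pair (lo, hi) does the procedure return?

(3, 3)

lo=0 mid=0 hi=7
-7<-4: swap(0,0), lo=1 mid=1 ⇒ [-7,4,0,-10,-5,1,-2,-4]
4>-4: swap(1,7), hi=6 ⇒ [-7,-4,0,-10,-5,1,-2,4]
-4=-4: mid=2
0>-4: swap(2,6), hi=5 ⇒ [-7,-4,-2,-10,-5,1,0,4]
-2>-4: swap(2,5), hi=4 ⇒ [-7,-4,1,-10,-5,-2,0,4]
1>-4: swap(2,4), hi=3 ⇒ [-7,-4,-5,-10,1,-2,0,4]
-5<-4: swap(1,2), lo=2 mid=3 ⇒ [-7,-5,-4,-10,1,-2,0,4]
-10<-4: swap(2,3), lo=3 mid=4 ⇒ [-7,-5,-10,-4,1,-2,0,4]
done. lo=3 hi=3; nums=[-7,-5,-10,-4,1,-2,0,4]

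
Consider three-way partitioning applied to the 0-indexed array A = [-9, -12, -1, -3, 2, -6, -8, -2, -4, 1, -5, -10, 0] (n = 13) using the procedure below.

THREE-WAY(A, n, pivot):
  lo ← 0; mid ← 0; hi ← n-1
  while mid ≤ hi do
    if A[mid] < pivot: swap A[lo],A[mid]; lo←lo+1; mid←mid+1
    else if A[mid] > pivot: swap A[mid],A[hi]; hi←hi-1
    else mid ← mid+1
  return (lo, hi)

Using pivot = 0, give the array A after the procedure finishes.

[-9, -12, -1, -3, -6, -8, -2, -4, -10, -5, 0, 1, 2]

lo=0 mid=0 hi=12
-9<0: swap(0,0), lo=1 mid=1 ⇒ [-9, -12, -1, -3, 2, -6, -8, -2, -4, 1, -5, -10, 0]
-12<0: swap(1,1), lo=2 mid=2 ⇒ [-9, -12, -1, -3, 2, -6, -8, -2, -4, 1, -5, -10, 0]
-1<0: swap(2,2), lo=3 mid=3 ⇒ [-9, -12, -1, -3, 2, -6, -8, -2, -4, 1, -5, -10, 0]
-3<0: swap(3,3), lo=4 mid=4 ⇒ [-9, -12, -1, -3, 2, -6, -8, -2, -4, 1, -5, -10, 0]
2>0: swap(4,12), hi=11 ⇒ [-9, -12, -1, -3, 0, -6, -8, -2, -4, 1, -5, -10, 2]
0=0: mid=5
-6<0: swap(4,5), lo=5 mid=6 ⇒ [-9, -12, -1, -3, -6, 0, -8, -2, -4, 1, -5, -10, 2]
-8<0: swap(5,6), lo=6 mid=7 ⇒ [-9, -12, -1, -3, -6, -8, 0, -2, -4, 1, -5, -10, 2]
-2<0: swap(6,7), lo=7 mid=8 ⇒ [-9, -12, -1, -3, -6, -8, -2, 0, -4, 1, -5, -10, 2]
-4<0: swap(7,8), lo=8 mid=9 ⇒ [-9, -12, -1, -3, -6, -8, -2, -4, 0, 1, -5, -10, 2]
1>0: swap(9,11), hi=10 ⇒ [-9, -12, -1, -3, -6, -8, -2, -4, 0, -10, -5, 1, 2]
-10<0: swap(8,9), lo=9 mid=10 ⇒ [-9, -12, -1, -3, -6, -8, -2, -4, -10, 0, -5, 1, 2]
-5<0: swap(9,10), lo=10 mid=11 ⇒ [-9, -12, -1, -3, -6, -8, -2, -4, -10, -5, 0, 1, 2]
done. lo=10 hi=10; A=[-9, -12, -1, -3, -6, -8, -2, -4, -10, -5, 0, 1, 2]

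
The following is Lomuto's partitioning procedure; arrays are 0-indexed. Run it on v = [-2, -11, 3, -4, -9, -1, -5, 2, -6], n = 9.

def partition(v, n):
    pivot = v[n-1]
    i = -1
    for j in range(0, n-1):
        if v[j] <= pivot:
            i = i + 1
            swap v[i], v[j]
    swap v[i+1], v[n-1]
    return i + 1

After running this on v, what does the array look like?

[-11, -9, -6, -4, -2, -1, -5, 2, 3]

pivot = v[8] = -6; i = -1
j=0: v[0]=-2 > -6 → no swap
j=1: v[1]=-11 ≤ -6 → i=0, swap v[0],v[1] → [-11, -2, 3, -4, -9, -1, -5, 2, -6]
j=2: v[2]=3 > -6 → no swap
j=3: v[3]=-4 > -6 → no swap
j=4: v[4]=-9 ≤ -6 → i=1, swap v[1],v[4] → [-11, -9, 3, -4, -2, -1, -5, 2, -6]
j=5: v[5]=-1 > -6 → no swap
j=6: v[6]=-5 > -6 → no swap
j=7: v[7]=2 > -6 → no swap
final swap v[2],v[8] → [-11, -9, -6, -4, -2, -1, -5, 2, 3]; return 2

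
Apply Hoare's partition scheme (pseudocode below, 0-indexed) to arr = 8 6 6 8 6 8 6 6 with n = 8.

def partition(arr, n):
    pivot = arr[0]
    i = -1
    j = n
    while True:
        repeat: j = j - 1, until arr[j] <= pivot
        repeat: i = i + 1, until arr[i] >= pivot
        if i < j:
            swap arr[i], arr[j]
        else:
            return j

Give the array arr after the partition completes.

pivot=8
j stops at 7 (6), i stops at 0 (8); swap ⇒ 6 6 6 8 6 8 6 8
j stops at 6 (6), i stops at 3 (8); swap ⇒ 6 6 6 6 6 8 8 8
j stops at 5, i stops at 5; i≥j ⇒ return 5. arr=6 6 6 6 6 8 8 8

6 6 6 6 6 8 8 8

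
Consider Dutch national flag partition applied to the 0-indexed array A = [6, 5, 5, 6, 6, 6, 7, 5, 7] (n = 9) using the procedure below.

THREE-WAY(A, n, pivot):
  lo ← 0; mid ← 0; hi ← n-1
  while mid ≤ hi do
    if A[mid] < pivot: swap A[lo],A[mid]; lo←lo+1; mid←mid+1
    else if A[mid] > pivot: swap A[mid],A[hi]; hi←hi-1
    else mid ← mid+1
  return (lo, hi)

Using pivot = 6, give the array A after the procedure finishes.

lo=0 mid=0 hi=8
6=6: mid=1
5<6: swap(0,1), lo=1 mid=2 ⇒ [5, 6, 5, 6, 6, 6, 7, 5, 7]
5<6: swap(1,2), lo=2 mid=3 ⇒ [5, 5, 6, 6, 6, 6, 7, 5, 7]
6=6: mid=4
6=6: mid=5
6=6: mid=6
7>6: swap(6,8), hi=7 ⇒ [5, 5, 6, 6, 6, 6, 7, 5, 7]
7>6: swap(6,7), hi=6 ⇒ [5, 5, 6, 6, 6, 6, 5, 7, 7]
5<6: swap(2,6), lo=3 mid=7 ⇒ [5, 5, 5, 6, 6, 6, 6, 7, 7]
done. lo=3 hi=6; A=[5, 5, 5, 6, 6, 6, 6, 7, 7]

[5, 5, 5, 6, 6, 6, 6, 7, 7]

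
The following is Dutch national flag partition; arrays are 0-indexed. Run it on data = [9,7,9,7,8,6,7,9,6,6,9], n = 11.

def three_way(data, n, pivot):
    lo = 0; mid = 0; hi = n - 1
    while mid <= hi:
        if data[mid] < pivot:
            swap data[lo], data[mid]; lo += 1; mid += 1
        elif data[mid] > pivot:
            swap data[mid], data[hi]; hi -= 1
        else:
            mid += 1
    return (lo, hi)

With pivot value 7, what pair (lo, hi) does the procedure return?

pivot = 7; lo=0, mid=0, hi=10
data[mid]=9>7: swap data[0],data[10]; hi=9 → [9,7,9,7,8,6,7,9,6,6,9]
data[mid]=9>7: swap data[0],data[9]; hi=8 → [6,7,9,7,8,6,7,9,6,9,9]
data[mid]=6<7: swap data[0],data[0]; lo=1,mid=1 → [6,7,9,7,8,6,7,9,6,9,9]
data[mid]=7=7: mid=2
data[mid]=9>7: swap data[2],data[8]; hi=7 → [6,7,6,7,8,6,7,9,9,9,9]
data[mid]=6<7: swap data[1],data[2]; lo=2,mid=3 → [6,6,7,7,8,6,7,9,9,9,9]
data[mid]=7=7: mid=4
data[mid]=8>7: swap data[4],data[7]; hi=6 → [6,6,7,7,9,6,7,8,9,9,9]
data[mid]=9>7: swap data[4],data[6]; hi=5 → [6,6,7,7,7,6,9,8,9,9,9]
data[mid]=7=7: mid=5
data[mid]=6<7: swap data[2],data[5]; lo=3,mid=6 → [6,6,6,7,7,7,9,8,9,9,9]
end: lo=3, hi=5; data = [6,6,6,7,7,7,9,8,9,9,9]

(3, 5)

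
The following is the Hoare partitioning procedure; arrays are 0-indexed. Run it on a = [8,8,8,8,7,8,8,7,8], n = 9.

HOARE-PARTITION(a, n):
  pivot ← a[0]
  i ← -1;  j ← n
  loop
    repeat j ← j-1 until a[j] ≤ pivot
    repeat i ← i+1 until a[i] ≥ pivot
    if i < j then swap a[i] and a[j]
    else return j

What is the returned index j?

4

pivot=8
j stops at 8 (8), i stops at 0 (8); swap ⇒ [8,8,8,8,7,8,8,7,8]
j stops at 7 (7), i stops at 1 (8); swap ⇒ [8,7,8,8,7,8,8,8,8]
j stops at 6 (8), i stops at 2 (8); swap ⇒ [8,7,8,8,7,8,8,8,8]
j stops at 5 (8), i stops at 3 (8); swap ⇒ [8,7,8,8,7,8,8,8,8]
j stops at 4, i stops at 5; i≥j ⇒ return 4. a=[8,7,8,8,7,8,8,8,8]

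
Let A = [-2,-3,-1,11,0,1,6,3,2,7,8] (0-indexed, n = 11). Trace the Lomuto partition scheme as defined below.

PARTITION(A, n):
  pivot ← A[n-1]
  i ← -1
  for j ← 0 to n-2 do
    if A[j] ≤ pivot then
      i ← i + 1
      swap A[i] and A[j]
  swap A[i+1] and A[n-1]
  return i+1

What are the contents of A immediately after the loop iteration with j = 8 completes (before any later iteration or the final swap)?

pivot = A[10] = 8; i = -1
j=0: A[0]=-2 ≤ 8 → i=0, swap A[0],A[0] (no change) → [-2,-3,-1,11,0,1,6,3,2,7,8]
j=1: A[1]=-3 ≤ 8 → i=1, swap A[1],A[1] (no change) → [-2,-3,-1,11,0,1,6,3,2,7,8]
j=2: A[2]=-1 ≤ 8 → i=2, swap A[2],A[2] (no change) → [-2,-3,-1,11,0,1,6,3,2,7,8]
j=3: A[3]=11 > 8 → no swap
j=4: A[4]=0 ≤ 8 → i=3, swap A[3],A[4] → [-2,-3,-1,0,11,1,6,3,2,7,8]
j=5: A[5]=1 ≤ 8 → i=4, swap A[4],A[5] → [-2,-3,-1,0,1,11,6,3,2,7,8]
j=6: A[6]=6 ≤ 8 → i=5, swap A[5],A[6] → [-2,-3,-1,0,1,6,11,3,2,7,8]
j=7: A[7]=3 ≤ 8 → i=6, swap A[6],A[7] → [-2,-3,-1,0,1,6,3,11,2,7,8]
j=8: A[8]=2 ≤ 8 → i=7, swap A[7],A[8] → [-2,-3,-1,0,1,6,3,2,11,7,8]
(after j=8) A = [-2,-3,-1,0,1,6,3,2,11,7,8]

[-2,-3,-1,0,1,6,3,2,11,7,8]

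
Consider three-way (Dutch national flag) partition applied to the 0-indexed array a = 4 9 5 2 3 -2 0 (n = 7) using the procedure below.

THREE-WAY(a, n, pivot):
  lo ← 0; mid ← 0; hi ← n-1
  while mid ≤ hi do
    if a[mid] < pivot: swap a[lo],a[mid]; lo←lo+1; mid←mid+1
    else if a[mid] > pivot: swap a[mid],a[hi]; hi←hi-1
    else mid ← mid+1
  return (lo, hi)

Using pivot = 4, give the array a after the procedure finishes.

pivot = 4; lo=0, mid=0, hi=6
a[mid]=4=4: mid=1
a[mid]=9>4: swap a[1],a[6]; hi=5 → 4 0 5 2 3 -2 9
a[mid]=0<4: swap a[0],a[1]; lo=1,mid=2 → 0 4 5 2 3 -2 9
a[mid]=5>4: swap a[2],a[5]; hi=4 → 0 4 -2 2 3 5 9
a[mid]=-2<4: swap a[1],a[2]; lo=2,mid=3 → 0 -2 4 2 3 5 9
a[mid]=2<4: swap a[2],a[3]; lo=3,mid=4 → 0 -2 2 4 3 5 9
a[mid]=3<4: swap a[3],a[4]; lo=4,mid=5 → 0 -2 2 3 4 5 9
end: lo=4, hi=4; a = 0 -2 2 3 4 5 9

0 -2 2 3 4 5 9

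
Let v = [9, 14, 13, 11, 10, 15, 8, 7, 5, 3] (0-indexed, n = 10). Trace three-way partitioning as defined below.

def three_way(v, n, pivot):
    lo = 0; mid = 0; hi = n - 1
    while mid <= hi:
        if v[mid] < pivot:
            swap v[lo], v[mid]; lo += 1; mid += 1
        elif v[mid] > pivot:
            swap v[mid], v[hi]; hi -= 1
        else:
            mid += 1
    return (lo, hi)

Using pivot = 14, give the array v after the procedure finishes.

[9, 13, 11, 10, 3, 8, 7, 5, 14, 15]

pivot = 14; lo=0, mid=0, hi=9
v[mid]=9<14: swap v[0],v[0]; lo=1,mid=1 → [9, 14, 13, 11, 10, 15, 8, 7, 5, 3]
v[mid]=14=14: mid=2
v[mid]=13<14: swap v[1],v[2]; lo=2,mid=3 → [9, 13, 14, 11, 10, 15, 8, 7, 5, 3]
v[mid]=11<14: swap v[2],v[3]; lo=3,mid=4 → [9, 13, 11, 14, 10, 15, 8, 7, 5, 3]
v[mid]=10<14: swap v[3],v[4]; lo=4,mid=5 → [9, 13, 11, 10, 14, 15, 8, 7, 5, 3]
v[mid]=15>14: swap v[5],v[9]; hi=8 → [9, 13, 11, 10, 14, 3, 8, 7, 5, 15]
v[mid]=3<14: swap v[4],v[5]; lo=5,mid=6 → [9, 13, 11, 10, 3, 14, 8, 7, 5, 15]
v[mid]=8<14: swap v[5],v[6]; lo=6,mid=7 → [9, 13, 11, 10, 3, 8, 14, 7, 5, 15]
v[mid]=7<14: swap v[6],v[7]; lo=7,mid=8 → [9, 13, 11, 10, 3, 8, 7, 14, 5, 15]
v[mid]=5<14: swap v[7],v[8]; lo=8,mid=9 → [9, 13, 11, 10, 3, 8, 7, 5, 14, 15]
end: lo=8, hi=8; v = [9, 13, 11, 10, 3, 8, 7, 5, 14, 15]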